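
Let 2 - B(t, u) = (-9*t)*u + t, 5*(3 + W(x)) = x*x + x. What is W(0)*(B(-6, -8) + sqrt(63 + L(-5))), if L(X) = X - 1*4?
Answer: -1320 - 9*sqrt(6) ≈ -1342.0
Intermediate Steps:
W(x) = -3 + x/5 + x**2/5 (W(x) = -3 + (x*x + x)/5 = -3 + (x**2 + x)/5 = -3 + (x + x**2)/5 = -3 + (x/5 + x**2/5) = -3 + x/5 + x**2/5)
B(t, u) = 2 - t + 9*t*u (B(t, u) = 2 - ((-9*t)*u + t) = 2 - (-9*t*u + t) = 2 - (t - 9*t*u) = 2 + (-t + 9*t*u) = 2 - t + 9*t*u)
L(X) = -4 + X (L(X) = X - 4 = -4 + X)
W(0)*(B(-6, -8) + sqrt(63 + L(-5))) = (-3 + (1/5)*0 + (1/5)*0**2)*((2 - 1*(-6) + 9*(-6)*(-8)) + sqrt(63 + (-4 - 5))) = (-3 + 0 + (1/5)*0)*((2 + 6 + 432) + sqrt(63 - 9)) = (-3 + 0 + 0)*(440 + sqrt(54)) = -3*(440 + 3*sqrt(6)) = -1320 - 9*sqrt(6)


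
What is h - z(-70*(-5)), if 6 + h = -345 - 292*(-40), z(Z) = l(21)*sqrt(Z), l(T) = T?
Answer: 11329 - 105*sqrt(14) ≈ 10936.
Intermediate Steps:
z(Z) = 21*sqrt(Z)
h = 11329 (h = -6 + (-345 - 292*(-40)) = -6 + (-345 + 11680) = -6 + 11335 = 11329)
h - z(-70*(-5)) = 11329 - 21*sqrt(-70*(-5)) = 11329 - 21*sqrt(350) = 11329 - 21*5*sqrt(14) = 11329 - 105*sqrt(14)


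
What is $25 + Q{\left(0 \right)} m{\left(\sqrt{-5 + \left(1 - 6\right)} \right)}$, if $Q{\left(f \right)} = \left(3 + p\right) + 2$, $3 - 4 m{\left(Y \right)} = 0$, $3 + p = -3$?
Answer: $\frac{97}{4} \approx 24.25$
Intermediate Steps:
$p = -6$ ($p = -3 - 3 = -6$)
$m{\left(Y \right)} = \frac{3}{4}$ ($m{\left(Y \right)} = \frac{3}{4} - 0 = \frac{3}{4} + 0 = \frac{3}{4}$)
$Q{\left(f \right)} = -1$ ($Q{\left(f \right)} = \left(3 - 6\right) + 2 = -3 + 2 = -1$)
$25 + Q{\left(0 \right)} m{\left(\sqrt{-5 + \left(1 - 6\right)} \right)} = 25 - \frac{3}{4} = \frac{97}{4}$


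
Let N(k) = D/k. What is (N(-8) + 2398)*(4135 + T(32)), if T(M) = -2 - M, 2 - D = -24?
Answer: 39283479/4 ≈ 9.8209e+6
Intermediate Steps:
D = 26 (D = 2 - 1*(-24) = 2 + 24 = 26)
N(k) = 26/k
(N(-8) + 2398)*(4135 + T(32)) = (26/(-8) + 2398)*(4135 + (-2 - 1*32)) = (26*(-1/8) + 2398)*(4135 + (-2 - 32)) = (-13/4 + 2398)*(4135 - 34) = (9579/4)*4101 = 39283479/4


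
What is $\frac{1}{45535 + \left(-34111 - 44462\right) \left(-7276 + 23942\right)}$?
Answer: $- \frac{1}{1309452083} \approx -7.6368 \cdot 10^{-10}$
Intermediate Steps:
$\frac{1}{45535 + \left(-34111 - 44462\right) \left(-7276 + 23942\right)} = \frac{1}{45535 - 1309497618} = \frac{1}{-1309452083} = - \frac{1}{1309452083}$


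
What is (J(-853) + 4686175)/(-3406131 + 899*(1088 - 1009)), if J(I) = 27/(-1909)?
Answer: -4472954024/3183362495 ≈ -1.4051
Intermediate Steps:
J(I) = -27/1909 (J(I) = 27*(-1/1909) = -27/1909)
(J(-853) + 4686175)/(-3406131 + 899*(1088 - 1009)) = (-27/1909 + 4686175)/(-3406131 + 899*(1088 - 1009)) = 8945908048/(1909*(-3406131 + 899*79)) = 8945908048/(1909*(-3406131 + 71021)) = (8945908048/1909)/(-3335110) = (8945908048/1909)*(-1/3335110) = -4472954024/3183362495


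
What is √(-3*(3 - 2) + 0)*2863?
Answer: 2863*I*√3 ≈ 4958.9*I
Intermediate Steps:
√(-3*(3 - 2) + 0)*2863 = √(-3*1 + 0)*2863 = √(-3 + 0)*2863 = √(-3)*2863 = (I*√3)*2863 = 2863*I*√3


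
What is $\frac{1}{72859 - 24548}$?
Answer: $\frac{1}{48311} \approx 2.0699 \cdot 10^{-5}$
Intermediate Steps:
$\frac{1}{72859 - 24548} = \frac{1}{48311}$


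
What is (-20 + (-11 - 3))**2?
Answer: 1156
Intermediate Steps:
(-20 + (-11 - 3))**2 = (-20 - 14)**2 = (-34)**2 = 1156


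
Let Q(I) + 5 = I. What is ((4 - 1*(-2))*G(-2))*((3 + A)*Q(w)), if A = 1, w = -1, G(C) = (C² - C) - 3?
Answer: -432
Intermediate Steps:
G(C) = -3 + C² - C
Q(I) = -5 + I
((4 - 1*(-2))*G(-2))*((3 + A)*Q(w)) = ((4 - 1*(-2))*(-3 + (-2)² - 1*(-2)))*((3 + 1)*(-5 - 1)) = ((4 + 2)*(-3 + 4 + 2))*(4*(-6)) = (6*3)*(-24) = 18*(-24) = -432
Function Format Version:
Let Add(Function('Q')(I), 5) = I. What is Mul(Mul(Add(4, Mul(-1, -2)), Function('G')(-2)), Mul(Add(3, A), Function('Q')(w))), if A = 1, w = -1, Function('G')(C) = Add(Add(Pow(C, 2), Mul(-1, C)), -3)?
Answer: -432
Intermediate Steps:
Function('G')(C) = Add(-3, Pow(C, 2), Mul(-1, C))
Function('Q')(I) = Add(-5, I)
Mul(Mul(Add(4, Mul(-1, -2)), Function('G')(-2)), Mul(Add(3, A), Function('Q')(w))) = Mul(Mul(Add(4, Mul(-1, -2)), Add(-3, Pow(-2, 2), Mul(-1, -2))), Mul(Add(3, 1), Add(-5, -1))) = Mul(Mul(Add(4, 2), Add(-3, 4, 2)), Mul(4, -6)) = Mul(Mul(6, 3), -24) = Mul(18, -24) = -432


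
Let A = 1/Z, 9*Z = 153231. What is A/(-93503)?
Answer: -3/4775852731 ≈ -6.2816e-10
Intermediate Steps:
Z = 51077/3 (Z = (⅑)*153231 = 51077/3 ≈ 17026.)
A = 3/51077 (A = 1/(51077/3) = 3/51077 ≈ 5.8735e-5)
A/(-93503) = (3/51077)/(-93503) = (3/51077)*(-1/93503) = -3/4775852731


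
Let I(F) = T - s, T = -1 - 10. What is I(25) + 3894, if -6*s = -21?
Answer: 7759/2 ≈ 3879.5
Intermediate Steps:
s = 7/2 (s = -⅙*(-21) = 7/2 ≈ 3.5000)
T = -11
I(F) = -29/2 (I(F) = -11 - 1*7/2 = -11 - 7/2 = -29/2)
I(25) + 3894 = -29/2 + 3894 = 7759/2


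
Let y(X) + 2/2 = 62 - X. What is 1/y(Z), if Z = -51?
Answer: 1/112 ≈ 0.0089286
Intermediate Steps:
y(X) = 61 - X (y(X) = -1 + (62 - X) = 61 - X)
1/y(Z) = 1/(61 - 1*(-51)) = 1/(61 + 51) = 1/112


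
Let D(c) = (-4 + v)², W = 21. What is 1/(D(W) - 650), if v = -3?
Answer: -1/601 ≈ -0.0016639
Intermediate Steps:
D(c) = 49 (D(c) = (-4 - 3)² = (-7)² = 49)
1/(D(W) - 650) = 1/(49 - 650) = 1/(-601) = -1/601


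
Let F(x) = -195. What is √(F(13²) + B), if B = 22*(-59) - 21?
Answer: I*√1514 ≈ 38.91*I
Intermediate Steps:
B = -1319 (B = -1298 - 21 = -1319)
√(F(13²) + B) = √(-195 - 1319) = √(-1514) = I*√1514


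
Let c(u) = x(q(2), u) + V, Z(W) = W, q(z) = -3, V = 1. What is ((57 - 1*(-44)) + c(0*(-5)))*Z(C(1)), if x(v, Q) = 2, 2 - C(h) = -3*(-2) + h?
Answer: -520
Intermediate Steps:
C(h) = -4 - h (C(h) = 2 - (-3*(-2) + h) = 2 - (6 + h) = 2 + (-6 - h) = -4 - h)
c(u) = 3 (c(u) = 2 + 1 = 3)
((57 - 1*(-44)) + c(0*(-5)))*Z(C(1)) = ((57 - 1*(-44)) + 3)*(-4 - 1*1) = ((57 + 44) + 3)*(-4 - 1) = (101 + 3)*(-5) = 104*(-5) = -520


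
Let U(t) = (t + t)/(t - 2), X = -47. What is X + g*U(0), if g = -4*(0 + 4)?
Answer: -47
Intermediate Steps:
U(t) = 2*t/(-2 + t) (U(t) = (2*t)/(-2 + t) = 2*t/(-2 + t))
g = -16 (g = -4*4 = -16)
X + g*U(0) = -47 - 32*0/(-2 + 0) = -47 - 32*0/(-2) = -47 - 32*0*(-1)/2 = -47 - 16*0 = -47 + 0 = -47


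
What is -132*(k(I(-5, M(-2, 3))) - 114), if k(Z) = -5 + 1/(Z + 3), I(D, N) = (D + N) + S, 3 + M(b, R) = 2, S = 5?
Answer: 15642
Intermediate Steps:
M(b, R) = -1 (M(b, R) = -3 + 2 = -1)
I(D, N) = 5 + D + N (I(D, N) = (D + N) + 5 = 5 + D + N)
k(Z) = -5 + 1/(3 + Z)
-132*(k(I(-5, M(-2, 3))) - 114) = -132*((-14 - 5*(5 - 5 - 1))/(3 + (5 - 5 - 1)) - 114) = -132*((-14 - 5*(-1))/(3 - 1) - 114) = -132*((-14 + 5)/2 - 114) = -132*((½)*(-9) - 114) = -132*(-9/2 - 114) = -132*(-237/2) = 15642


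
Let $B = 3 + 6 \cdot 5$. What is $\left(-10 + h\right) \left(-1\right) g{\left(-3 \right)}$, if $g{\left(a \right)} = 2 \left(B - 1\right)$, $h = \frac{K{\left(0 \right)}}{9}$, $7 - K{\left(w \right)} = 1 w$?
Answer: $\frac{5312}{9} \approx 590.22$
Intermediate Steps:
$K{\left(w \right)} = 7 - w$ ($K{\left(w \right)} = 7 - 1 w = 7 - w$)
$B = 33$ ($B = 3 + 30 = 33$)
$h = \frac{7}{9}$ ($h = \frac{7 - 0}{9} = \left(7 + 0\right) \frac{1}{9} = 7 \cdot \frac{1}{9} = \frac{7}{9} \approx 0.77778$)
$g{\left(a \right)} = 64$ ($g{\left(a \right)} = 2 \left(33 - 1\right) = 2 \cdot 32 = 64$)
$\left(-10 + h\right) \left(-1\right) g{\left(-3 \right)} = \left(-10 + \frac{7}{9}\right) \left(-1\right) 64 = \left(- \frac{83}{9}\right) \left(-1\right) 64 = \frac{83}{9} \cdot 64 = \frac{5312}{9}$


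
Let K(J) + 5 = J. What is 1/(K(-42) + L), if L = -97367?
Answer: -1/97414 ≈ -1.0265e-5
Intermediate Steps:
K(J) = -5 + J
1/(K(-42) + L) = 1/((-5 - 42) - 97367) = 1/(-47 - 97367) = 1/(-97414) = -1/97414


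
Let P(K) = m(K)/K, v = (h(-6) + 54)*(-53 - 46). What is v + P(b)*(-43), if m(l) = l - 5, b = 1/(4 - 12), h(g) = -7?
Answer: -6416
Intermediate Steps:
b = -1/8 (b = 1/(-8) = -1/8 ≈ -0.12500)
v = -4653 (v = (-7 + 54)*(-53 - 46) = 47*(-99) = -4653)
m(l) = -5 + l
P(K) = (-5 + K)/K
v + P(b)*(-43) = -4653 + ((-5 - 1/8)/(-1/8))*(-43) = -4653 - 8*(-41/8)*(-43) = -4653 + 41*(-43) = -4653 - 1763 = -6416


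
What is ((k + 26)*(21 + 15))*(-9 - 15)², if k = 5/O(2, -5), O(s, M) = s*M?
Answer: 528768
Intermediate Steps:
O(s, M) = M*s
k = -½ (k = 5/((-5*2)) = 5/(-10) = 5*(-⅒) = -½ ≈ -0.50000)
((k + 26)*(21 + 15))*(-9 - 15)² = ((-½ + 26)*(21 + 15))*(-9 - 15)² = ((51/2)*36)*(-24)² = 918*576 = 528768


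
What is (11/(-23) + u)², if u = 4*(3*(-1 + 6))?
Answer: 1874161/529 ≈ 3542.8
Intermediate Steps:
u = 60 (u = 4*(3*5) = 4*15 = 60)
(11/(-23) + u)² = (11/(-23) + 60)² = (11*(-1/23) + 60)² = (-11/23 + 60)² = (1369/23)² = 1874161/529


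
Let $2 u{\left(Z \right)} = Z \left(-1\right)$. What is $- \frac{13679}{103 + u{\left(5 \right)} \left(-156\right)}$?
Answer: $- \frac{13679}{493} \approx -27.746$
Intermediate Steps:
$u{\left(Z \right)} = - \frac{Z}{2}$ ($u{\left(Z \right)} = \frac{Z \left(-1\right)}{2} = \frac{\left(-1\right) Z}{2} = - \frac{Z}{2}$)
$- \frac{13679}{103 + u{\left(5 \right)} \left(-156\right)} = - \frac{13679}{103 + \left(- \frac{1}{2}\right) 5 \left(-156\right)} = - \frac{13679}{103 - -390} = - \frac{13679}{103 + 390} = - \frac{13679}{493}$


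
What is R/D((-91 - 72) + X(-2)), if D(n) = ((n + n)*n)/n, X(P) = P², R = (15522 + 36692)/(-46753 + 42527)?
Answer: 26107/671934 ≈ 0.038854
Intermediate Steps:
R = -26107/2113 (R = 52214/(-4226) = 52214*(-1/4226) = -26107/2113 ≈ -12.355)
D(n) = 2*n (D(n) = ((2*n)*n)/n = (2*n²)/n = 2*n)
R/D((-91 - 72) + X(-2)) = -26107*1/(2*((-91 - 72) + (-2)²))/2113 = -26107*1/(2*(-163 + 4))/2113 = -26107/(2113*(2*(-159))) = -26107/2113/(-318) = -26107/2113*(-1/318) = 26107/671934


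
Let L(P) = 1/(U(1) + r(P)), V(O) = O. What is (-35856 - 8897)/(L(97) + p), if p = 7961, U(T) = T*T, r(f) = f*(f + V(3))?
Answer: -434148853/77229662 ≈ -5.6215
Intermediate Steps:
r(f) = f*(3 + f) (r(f) = f*(f + 3) = f*(3 + f))
U(T) = T²
L(P) = 1/(1 + P*(3 + P)) (L(P) = 1/(1² + P*(3 + P)) = 1/(1 + P*(3 + P)))
(-35856 - 8897)/(L(97) + p) = (-35856 - 8897)/(1/(1 + 97*(3 + 97)) + 7961) = -44753/(1/(1 + 97*100) + 7961) = -44753/(1/(1 + 9700) + 7961) = -44753/(1/9701 + 7961) = -44753/77229662/9701 = -44753*9701/77229662 = -434148853/77229662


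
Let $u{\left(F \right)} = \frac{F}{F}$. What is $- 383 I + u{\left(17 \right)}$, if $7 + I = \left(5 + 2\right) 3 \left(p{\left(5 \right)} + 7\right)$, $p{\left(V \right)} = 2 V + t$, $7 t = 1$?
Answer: $-135198$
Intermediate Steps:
$t = \frac{1}{7}$ ($t = \frac{1}{7} \cdot 1 = \frac{1}{7} \approx 0.14286$)
$p{\left(V \right)} = \frac{1}{7} + 2 V$ ($p{\left(V \right)} = 2 V + \frac{1}{7} = \frac{1}{7} + 2 V$)
$u{\left(F \right)} = 1$
$I = 353$ ($I = -7 + \left(5 + 2\right) 3 \left(\left(\frac{1}{7} + 2 \cdot 5\right) + 7\right) = -7 + 7 \cdot 3 \left(\left(\frac{1}{7} + 10\right) + 7\right) = -7 + 21 \left(\frac{71}{7} + 7\right) = -7 + 21 \cdot \frac{120}{7} = -7 + 360 = 353$)
$- 383 I + u{\left(17 \right)} = \left(-383\right) 353 + 1 = -135199 + 1 = -135198$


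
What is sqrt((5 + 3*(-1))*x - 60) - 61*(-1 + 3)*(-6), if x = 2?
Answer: 732 + 2*I*sqrt(14) ≈ 732.0 + 7.4833*I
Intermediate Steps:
sqrt((5 + 3*(-1))*x - 60) - 61*(-1 + 3)*(-6) = sqrt((5 + 3*(-1))*2 - 60) - 61*(-1 + 3)*(-6) = sqrt((5 - 3)*2 - 60) - 122*(-6) = sqrt(2*2 - 60) - 61*(-12) = sqrt(4 - 60) + 732 = sqrt(-56) + 732 = 2*I*sqrt(14) + 732 = 732 + 2*I*sqrt(14)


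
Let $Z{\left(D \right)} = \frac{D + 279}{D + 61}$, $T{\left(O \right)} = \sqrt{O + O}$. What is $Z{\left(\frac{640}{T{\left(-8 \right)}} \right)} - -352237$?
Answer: $\frac{94752144}{269} + \frac{320 i}{269} \approx 3.5224 \cdot 10^{5} + 1.1896 i$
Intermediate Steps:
$T{\left(O \right)} = \sqrt{2} \sqrt{O}$ ($T{\left(O \right)} = \sqrt{2 O} = \sqrt{2} \sqrt{O}$)
$Z{\left(D \right)} = \frac{279 + D}{61 + D}$
$Z{\left(\frac{640}{T{\left(-8 \right)}} \right)} - -352237 = \frac{279 + \frac{640}{\sqrt{2} \sqrt{-8}}}{61 + \frac{640}{\sqrt{2} \sqrt{-8}}} - -352237 = \frac{279 + \frac{640}{\sqrt{2} \cdot 2 i \sqrt{2}}}{61 + \frac{640}{\sqrt{2} \cdot 2 i \sqrt{2}}} + 352237 = \frac{279 + \frac{640}{4 i}}{61 + \frac{640}{4 i}} + 352237 = \frac{279 + 640 \left(- \frac{i}{4}\right)}{61 + 640 \left(- \frac{i}{4}\right)} + 352237 = \frac{279 - 160 i}{61 - 160 i} + 352237 = \frac{61 + 160 i}{29321} \left(279 - 160 i\right) + 352237 = \frac{\left(61 + 160 i\right) \left(279 - 160 i\right)}{29321} + 352237 = 352237 + \frac{\left(61 + 160 i\right) \left(279 - 160 i\right)}{29321}$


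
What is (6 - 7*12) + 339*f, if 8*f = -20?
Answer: -1851/2 ≈ -925.50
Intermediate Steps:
f = -5/2 (f = (1/8)*(-20) = -5/2 ≈ -2.5000)
(6 - 7*12) + 339*f = (6 - 7*12) + 339*(-5/2) = (6 - 84) - 1695/2 = -78 - 1695/2 = -1851/2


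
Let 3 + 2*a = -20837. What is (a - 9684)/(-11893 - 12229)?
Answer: 1436/1723 ≈ 0.83343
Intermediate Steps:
a = -10420 (a = -3/2 + (½)*(-20837) = -3/2 - 20837/2 = -10420)
(a - 9684)/(-11893 - 12229) = (-10420 - 9684)/(-11893 - 12229) = -20104/(-24122) = -20104*(-1/24122) = 1436/1723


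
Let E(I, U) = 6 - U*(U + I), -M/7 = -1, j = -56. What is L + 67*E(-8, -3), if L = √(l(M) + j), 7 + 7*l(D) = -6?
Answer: -1809 + 9*I*√35/7 ≈ -1809.0 + 7.6064*I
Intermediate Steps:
M = 7 (M = -7*(-1) = 7)
l(D) = -13/7 (l(D) = -1 + (⅐)*(-6) = -1 - 6/7 = -13/7)
L = 9*I*√35/7 (L = √(-13/7 - 56) = √(-405/7) = 9*I*√35/7 ≈ 7.6064*I)
E(I, U) = 6 - U*(I + U)
L + 67*E(-8, -3) = 9*I*√35/7 + 67*(6 - 1*(-3)² - 1*(-8)*(-3)) = 9*I*√35/7 + 67*(6 - 1*9 - 24) = 9*I*√35/7 + 67*(6 - 9 - 24) = 9*I*√35/7 + 67*(-27) = 9*I*√35/7 - 1809 = -1809 + 9*I*√35/7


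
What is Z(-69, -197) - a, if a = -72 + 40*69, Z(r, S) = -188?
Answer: -2876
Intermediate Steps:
a = 2688 (a = -72 + 2760 = 2688)
Z(-69, -197) - a = -188 - 1*2688 = -188 - 2688 = -2876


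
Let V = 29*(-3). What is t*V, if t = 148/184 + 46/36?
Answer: -12499/69 ≈ -181.15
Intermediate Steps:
t = 431/207 (t = 148*(1/184) + 46*(1/36) = 37/46 + 23/18 = 431/207 ≈ 2.0821)
V = -87
t*V = (431/207)*(-87) = -12499/69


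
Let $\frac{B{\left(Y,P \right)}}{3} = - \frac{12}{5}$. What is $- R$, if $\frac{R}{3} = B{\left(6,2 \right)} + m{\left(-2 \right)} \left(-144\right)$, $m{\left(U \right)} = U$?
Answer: $- \frac{4212}{5} \approx -842.4$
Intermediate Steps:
$B{\left(Y,P \right)} = - \frac{36}{5}$ ($B{\left(Y,P \right)} = 3 \left(- \frac{12}{5}\right) = - \frac{36}{5}$)
$R = \frac{4212}{5}$ ($R = 3 \left(- \frac{36}{5} - -288\right) = 3 \left(- \frac{36}{5} + 288\right) = 3 \cdot \frac{1404}{5} = \frac{4212}{5} \approx 842.4$)
$- R = \left(-1\right) \frac{4212}{5} = - \frac{4212}{5}$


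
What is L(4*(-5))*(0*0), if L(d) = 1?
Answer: 0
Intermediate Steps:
L(4*(-5))*(0*0) = 1*(0*0) = 1*0 = 0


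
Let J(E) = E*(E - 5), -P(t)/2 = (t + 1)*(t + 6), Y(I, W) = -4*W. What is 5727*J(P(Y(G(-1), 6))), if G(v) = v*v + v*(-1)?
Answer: 3950049348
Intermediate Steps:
G(v) = v² - v
P(t) = -2*(1 + t)*(6 + t) (P(t) = -2*(t + 1)*(t + 6) = -2*(1 + t)*(6 + t))
J(E) = E*(-5 + E)
5727*J(P(Y(G(-1), 6))) = 5727*((-12 - (-56)*6 - 2*(-4*6)²)*(-5 + (-12 - (-56)*6 - 2*(-4*6)²))) = 5727*((-12 - 14*(-24) - 2*(-24)²)*(-5 + (-12 - 14*(-24) - 2*(-24)²))) = 5727*((-12 + 336 - 2*576)*(-5 + (-12 + 336 - 2*576))) = 5727*((-12 + 336 - 1152)*(-5 + (-12 + 336 - 1152))) = 5727*(-828*(-5 - 828)) = 5727*(-828*(-833)) = 5727*689724 = 3950049348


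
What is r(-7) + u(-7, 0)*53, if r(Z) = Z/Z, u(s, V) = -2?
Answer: -105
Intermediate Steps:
r(Z) = 1
r(-7) + u(-7, 0)*53 = 1 - 2*53 = 1 - 106 = -105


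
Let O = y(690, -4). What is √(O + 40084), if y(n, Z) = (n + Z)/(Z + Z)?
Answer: 3*√17777/2 ≈ 200.00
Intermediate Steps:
y(n, Z) = (Z + n)/(2*Z) (y(n, Z) = (Z + n)/((2*Z)) = (Z + n)*(1/(2*Z)) = (Z + n)/(2*Z))
O = -343/4 (O = (½)*(-4 + 690)/(-4) = (½)*(-¼)*686 = -343/4 ≈ -85.750)
√(O + 40084) = √(-343/4 + 40084) = √(159993/4) = 3*√17777/2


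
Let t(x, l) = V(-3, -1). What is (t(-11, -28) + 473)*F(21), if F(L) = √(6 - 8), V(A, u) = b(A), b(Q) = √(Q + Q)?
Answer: I*√2*(473 + I*√6) ≈ -3.4641 + 668.92*I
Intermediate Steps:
b(Q) = √2*√Q (b(Q) = √(2*Q) = √2*√Q)
V(A, u) = √2*√A
t(x, l) = I*√6 (t(x, l) = √2*√(-3) = √2*(I*√3) = I*√6)
F(L) = I*√2 (F(L) = √(-2) = I*√2)
(t(-11, -28) + 473)*F(21) = (I*√6 + 473)*(I*√2) = (473 + I*√6)*(I*√2) = I*√2*(473 + I*√6)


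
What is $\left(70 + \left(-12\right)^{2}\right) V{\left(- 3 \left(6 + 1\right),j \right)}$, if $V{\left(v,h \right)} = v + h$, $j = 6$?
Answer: $-3210$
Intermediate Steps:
$V{\left(v,h \right)} = h + v$
$\left(70 + \left(-12\right)^{2}\right) V{\left(- 3 \left(6 + 1\right),j \right)} = \left(70 + \left(-12\right)^{2}\right) \left(6 - 3 \left(6 + 1\right)\right) = \left(70 + 144\right) \left(6 - 21\right) = 214 \left(6 - 21\right) = 214 \left(-15\right) = -3210$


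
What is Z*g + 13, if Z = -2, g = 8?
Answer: -3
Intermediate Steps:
Z*g + 13 = -2*8 + 13 = -16 + 13 = -3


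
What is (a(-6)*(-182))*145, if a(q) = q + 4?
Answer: 52780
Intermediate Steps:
a(q) = 4 + q
(a(-6)*(-182))*145 = ((4 - 6)*(-182))*145 = -2*(-182)*145 = 364*145 = 52780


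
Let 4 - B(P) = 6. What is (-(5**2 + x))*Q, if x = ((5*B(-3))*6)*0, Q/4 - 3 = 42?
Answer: -4500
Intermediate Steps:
Q = 180 (Q = 12 + 4*42 = 12 + 168 = 180)
B(P) = -2 (B(P) = 4 - 1*6 = 4 - 6 = -2)
x = 0 (x = ((5*(-2))*6)*0 = -10*6*0 = -60*0 = 0)
(-(5**2 + x))*Q = -(5**2 + 0)*180 = -(25 + 0)*180 = -1*25*180 = -25*180 = -4500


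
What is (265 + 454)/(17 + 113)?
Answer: 719/130 ≈ 5.5308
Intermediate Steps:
(265 + 454)/(17 + 113) = 719/130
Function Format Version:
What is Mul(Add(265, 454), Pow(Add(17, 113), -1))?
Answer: Rational(719, 130) ≈ 5.5308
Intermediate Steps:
Mul(Add(265, 454), Pow(Add(17, 113), -1)) = Mul(719, Pow(130, -1)) = Mul(719, Rational(1, 130)) = Rational(719, 130)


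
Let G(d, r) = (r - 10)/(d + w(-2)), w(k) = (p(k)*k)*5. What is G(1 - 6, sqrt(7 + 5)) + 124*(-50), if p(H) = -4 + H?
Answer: -68202/11 + 2*sqrt(3)/55 ≈ -6200.1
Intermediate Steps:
w(k) = 5*k*(-4 + k) (w(k) = ((-4 + k)*k)*5 = (k*(-4 + k))*5 = 5*k*(-4 + k))
G(d, r) = (-10 + r)/(60 + d) (G(d, r) = (r - 10)/(d + 5*(-2)*(-4 - 2)) = (-10 + r)/(d + 5*(-2)*(-6)) = (-10 + r)/(d + 60) = (-10 + r)/(60 + d))
G(1 - 6, sqrt(7 + 5)) + 124*(-50) = (-10 + sqrt(7 + 5))/(60 + (1 - 6)) + 124*(-50) = (-10 + sqrt(12))/(60 - 5) - 6200 = (-10 + 2*sqrt(3))/55 - 6200 = (-2/11 + 2*sqrt(3)/55) - 6200 = -68202/11 + 2*sqrt(3)/55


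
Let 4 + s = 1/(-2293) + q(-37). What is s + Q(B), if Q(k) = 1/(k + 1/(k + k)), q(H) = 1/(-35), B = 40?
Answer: -1028616548/256896255 ≈ -4.0040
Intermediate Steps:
q(H) = -1/35
Q(k) = 1/(k + 1/(2*k))
s = -323348/80255 (s = -4 + (1/(-2293) - 1/35) = -4 + (-1/2293 - 1/35) = -4 - 2328/80255 = -323348/80255 ≈ -4.0290)
s + Q(B) = -323348/80255 + 2*40/(1 + 2*40**2) = -323348/80255 + 2*40/(1 + 2*1600) = -323348/80255 + 2*40/(1 + 3200) = -323348/80255 + 2*40/3201 = -323348/80255 + 2*40*(1/3201) = -323348/80255 + 80/3201 = -1028616548/256896255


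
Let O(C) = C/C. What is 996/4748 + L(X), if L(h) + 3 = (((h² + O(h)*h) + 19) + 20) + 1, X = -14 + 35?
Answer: 592562/1187 ≈ 499.21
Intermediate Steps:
O(C) = 1
X = 21
L(h) = 37 + h + h² (L(h) = -3 + ((((h² + 1*h) + 19) + 20) + 1) = -3 + ((((h² + h) + 19) + 20) + 1) = -3 + ((((h + h²) + 19) + 20) + 1) = -3 + (((19 + h + h²) + 20) + 1) = -3 + ((39 + h + h²) + 1) = -3 + (40 + h + h²) = 37 + h + h²)
996/4748 + L(X) = 996/4748 + (37 + 21 + 21²) = 996*(1/4748) + (37 + 21 + 441) = 249/1187 + 499 = 592562/1187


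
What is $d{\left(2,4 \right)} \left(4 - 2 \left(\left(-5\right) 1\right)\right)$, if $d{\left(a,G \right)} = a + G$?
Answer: $84$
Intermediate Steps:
$d{\left(a,G \right)} = G + a$
$d{\left(2,4 \right)} \left(4 - 2 \left(\left(-5\right) 1\right)\right) = \left(4 + 2\right) \left(4 - 2 \left(\left(-5\right) 1\right)\right) = 6 \left(4 - -10\right) = 6 \left(4 + 10\right) = 6 \cdot 14 = 84$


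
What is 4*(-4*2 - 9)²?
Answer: 1156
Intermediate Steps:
4*(-4*2 - 9)² = 4*(-8 - 9)² = 4*(-17)² = 4*289 = 1156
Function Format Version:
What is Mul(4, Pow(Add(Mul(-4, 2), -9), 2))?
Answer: 1156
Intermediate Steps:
Mul(4, Pow(Add(Mul(-4, 2), -9), 2)) = Mul(4, Pow(Add(-8, -9), 2)) = Mul(4, Pow(-17, 2)) = Mul(4, 289) = 1156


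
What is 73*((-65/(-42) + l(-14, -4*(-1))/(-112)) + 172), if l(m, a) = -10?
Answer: 2129483/168 ≈ 12676.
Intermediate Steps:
73*((-65/(-42) + l(-14, -4*(-1))/(-112)) + 172) = 73*((-65/(-42) - 10/(-112)) + 172) = 73*((-65*(-1/42) - 10*(-1/112)) + 172) = 73*((65/42 + 5/56) + 172) = 73*(275/168 + 172) = 73*(29171/168) = 2129483/168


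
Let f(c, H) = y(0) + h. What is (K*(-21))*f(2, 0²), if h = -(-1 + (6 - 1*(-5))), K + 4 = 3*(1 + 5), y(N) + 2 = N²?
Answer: 3528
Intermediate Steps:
y(N) = -2 + N²
K = 14 (K = -4 + 3*(1 + 5) = -4 + 3*6 = -4 + 18 = 14)
h = -10 (h = -(-1 + (6 + 5)) = -(-1 + 11) = -1*10 = -10)
f(c, H) = -12 (f(c, H) = (-2 + 0²) - 10 = (-2 + 0) - 10 = -2 - 10 = -12)
(K*(-21))*f(2, 0²) = (14*(-21))*(-12) = -294*(-12) = 3528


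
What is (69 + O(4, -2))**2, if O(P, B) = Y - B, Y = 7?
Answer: 6084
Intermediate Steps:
O(P, B) = 7 - B
(69 + O(4, -2))**2 = (69 + (7 - 1*(-2)))**2 = (69 + (7 + 2))**2 = (69 + 9)**2 = 78**2 = 6084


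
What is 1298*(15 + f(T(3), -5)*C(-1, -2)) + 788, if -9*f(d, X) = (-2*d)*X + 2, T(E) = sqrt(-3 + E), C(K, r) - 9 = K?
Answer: 161554/9 ≈ 17950.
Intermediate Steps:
C(K, r) = 9 + K
f(d, X) = -2/9 + 2*X*d/9 (f(d, X) = -((-2*d)*X + 2)/9 = -(-2*X*d + 2)/9 = -(2 - 2*X*d)/9 = -2/9 + 2*X*d/9)
1298*(15 + f(T(3), -5)*C(-1, -2)) + 788 = 1298*(15 + (-2/9 + (2/9)*(-5)*sqrt(-3 + 3))*(9 - 1)) + 788 = 1298*(15 + (-2/9 + (2/9)*(-5)*sqrt(0))*8) + 788 = 1298*(15 + (-2/9 + (2/9)*(-5)*0)*8) + 788 = 1298*(15 + (-2/9 + 0)*8) + 788 = 1298*(15 - 2/9*8) + 788 = 1298*(15 - 16/9) + 788 = 1298*(119/9) + 788 = 154462/9 + 788 = 161554/9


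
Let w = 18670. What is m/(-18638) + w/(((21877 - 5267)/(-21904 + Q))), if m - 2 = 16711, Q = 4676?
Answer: -599512991581/30957718 ≈ -19366.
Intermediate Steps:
m = 16713 (m = 2 + 16711 = 16713)
m/(-18638) + w/(((21877 - 5267)/(-21904 + Q))) = 16713/(-18638) + 18670/(((21877 - 5267)/(-21904 + 4676))) = 16713*(-1/18638) + 18670/((16610/(-17228))) = -16713/18638 + 18670/((16610*(-1/17228))) = -16713/18638 + 18670/(-8305/8614) = -16713/18638 + 18670*(-8614/8305) = -16713/18638 - 32164676/1661 = -599512991581/30957718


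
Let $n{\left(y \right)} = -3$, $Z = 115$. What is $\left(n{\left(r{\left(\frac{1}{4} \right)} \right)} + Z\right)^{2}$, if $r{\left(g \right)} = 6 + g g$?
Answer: $12544$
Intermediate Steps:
$r{\left(g \right)} = 6 + g^{2}$
$\left(n{\left(r{\left(\frac{1}{4} \right)} \right)} + Z\right)^{2} = \left(-3 + 115\right)^{2} = 112^{2} = 12544$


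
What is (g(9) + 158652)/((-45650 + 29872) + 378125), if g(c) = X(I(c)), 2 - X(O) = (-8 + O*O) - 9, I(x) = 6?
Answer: 158635/362347 ≈ 0.43780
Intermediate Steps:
X(O) = 19 - O² (X(O) = 2 - ((-8 + O*O) - 9) = 2 - ((-8 + O²) - 9) = 2 - (-17 + O²) = 2 + (17 - O²) = 19 - O²)
g(c) = -17 (g(c) = 19 - 1*6² = 19 - 1*36 = 19 - 36 = -17)
(g(9) + 158652)/((-45650 + 29872) + 378125) = (-17 + 158652)/((-45650 + 29872) + 378125) = 158635/(-15778 + 378125) = 158635/362347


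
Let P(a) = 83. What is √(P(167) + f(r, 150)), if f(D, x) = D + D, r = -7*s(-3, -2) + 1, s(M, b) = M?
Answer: √127 ≈ 11.269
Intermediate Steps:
r = 22 (r = -7*(-3) + 1 = 21 + 1 = 22)
f(D, x) = 2*D
√(P(167) + f(r, 150)) = √(83 + 2*22) = √(83 + 44) = √127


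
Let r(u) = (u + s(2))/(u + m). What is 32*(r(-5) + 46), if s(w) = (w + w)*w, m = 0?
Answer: 7264/5 ≈ 1452.8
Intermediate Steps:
s(w) = 2*w² (s(w) = (2*w)*w = 2*w²)
r(u) = (8 + u)/u (r(u) = (u + 2*2²)/(u + 0) = (u + 2*4)/u = (u + 8)/u = (8 + u)/u)
32*(r(-5) + 46) = 32*((8 - 5)/(-5) + 46) = 32*(-⅕*3 + 46) = 32*(-⅗ + 46) = 32*(227/5) = 7264/5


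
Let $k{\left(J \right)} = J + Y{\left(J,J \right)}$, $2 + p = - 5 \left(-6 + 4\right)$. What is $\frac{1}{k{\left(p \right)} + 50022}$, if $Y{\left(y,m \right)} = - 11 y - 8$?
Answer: $\frac{1}{49934} \approx 2.0026 \cdot 10^{-5}$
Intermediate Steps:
$p = 8$ ($p = -2 - 5 \left(-6 + 4\right) = -2 - -10 = -2 + 10 = 8$)
$Y{\left(y,m \right)} = -8 - 11 y$
$k{\left(J \right)} = -8 - 10 J$ ($k{\left(J \right)} = J - \left(8 + 11 J\right) = -8 - 10 J$)
$\frac{1}{k{\left(p \right)} + 50022} = \frac{1}{\left(-8 - 80\right) + 50022} = \frac{1}{-88 + 50022} = \frac{1}{49934}$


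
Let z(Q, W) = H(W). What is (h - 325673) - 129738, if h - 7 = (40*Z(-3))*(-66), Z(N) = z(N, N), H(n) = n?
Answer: -447484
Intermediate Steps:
z(Q, W) = W
Z(N) = N
h = 7927 (h = 7 + (40*(-3))*(-66) = 7 - 120*(-66) = 7 + 7920 = 7927)
(h - 325673) - 129738 = (7927 - 325673) - 129738 = -317746 - 129738 = -447484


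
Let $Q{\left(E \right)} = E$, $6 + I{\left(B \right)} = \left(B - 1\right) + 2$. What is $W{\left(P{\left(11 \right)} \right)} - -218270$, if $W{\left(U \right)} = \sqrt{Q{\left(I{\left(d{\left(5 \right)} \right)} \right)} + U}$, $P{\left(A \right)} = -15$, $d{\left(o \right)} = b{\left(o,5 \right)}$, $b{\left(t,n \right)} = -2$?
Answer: $218270 + i \sqrt{22} \approx 2.1827 \cdot 10^{5} + 4.6904 i$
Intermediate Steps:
$d{\left(o \right)} = -2$
$I{\left(B \right)} = -5 + B$ ($I{\left(B \right)} = -6 + \left(\left(B - 1\right) + 2\right) = -6 + \left(\left(-1 + B\right) + 2\right) = -6 + \left(1 + B\right) = -5 + B$)
$W{\left(U \right)} = \sqrt{-7 + U}$ ($W{\left(U \right)} = \sqrt{\left(-5 - 2\right) + U} = \sqrt{-7 + U}$)
$W{\left(P{\left(11 \right)} \right)} - -218270 = \sqrt{-7 - 15} - -218270 = \sqrt{-22} + 218270 = i \sqrt{22} + 218270 = 218270 + i \sqrt{22}$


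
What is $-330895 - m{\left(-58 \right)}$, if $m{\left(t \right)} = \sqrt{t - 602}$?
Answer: $-330895 - 2 i \sqrt{165} \approx -3.309 \cdot 10^{5} - 25.69 i$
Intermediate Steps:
$m{\left(t \right)} = \sqrt{-602 + t}$
$-330895 - m{\left(-58 \right)} = -330895 - \sqrt{-602 - 58} = -330895 - \sqrt{-660} = -330895 - 2 i \sqrt{165}$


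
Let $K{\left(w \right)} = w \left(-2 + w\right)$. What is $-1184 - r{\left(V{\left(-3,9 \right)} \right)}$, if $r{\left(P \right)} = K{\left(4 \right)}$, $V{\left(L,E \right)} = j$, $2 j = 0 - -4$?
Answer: $-1192$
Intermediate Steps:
$j = 2$ ($j = \frac{0 - -4}{2} = \frac{0 + 4}{2} = \frac{1}{2} \cdot 4 = 2$)
$V{\left(L,E \right)} = 2$
$r{\left(P \right)} = 8$ ($r{\left(P \right)} = 4 \left(-2 + 4\right) = 4 \cdot 2 = 8$)
$-1184 - r{\left(V{\left(-3,9 \right)} \right)} = -1184 - 8 = -1192$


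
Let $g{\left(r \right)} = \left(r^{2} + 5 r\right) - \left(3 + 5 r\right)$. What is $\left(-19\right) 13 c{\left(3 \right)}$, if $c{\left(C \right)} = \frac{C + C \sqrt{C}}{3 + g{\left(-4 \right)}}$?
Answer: $- \frac{741}{16} - \frac{741 \sqrt{3}}{16} \approx -126.53$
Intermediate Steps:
$g{\left(r \right)} = -3 + r^{2}$ ($g{\left(r \right)} = \left(r^{2} + 5 r\right) - \left(3 + 5 r\right) = -3 + r^{2}$)
$c{\left(C \right)} = \frac{C}{16} + \frac{C^{\frac{3}{2}}}{16}$ ($c{\left(C \right)} = \frac{C + C \sqrt{C}}{3 - \left(3 - \left(-4\right)^{2}\right)} = \frac{C + C^{\frac{3}{2}}}{3 + \left(-3 + 16\right)} = \frac{C + C^{\frac{3}{2}}}{3 + 13} = \frac{C + C^{\frac{3}{2}}}{16} = \left(C + C^{\frac{3}{2}}\right) \frac{1}{16} = \frac{C}{16} + \frac{C^{\frac{3}{2}}}{16}$)
$\left(-19\right) 13 c{\left(3 \right)} = \left(-19\right) 13 \left(\frac{1}{16} \cdot 3 + \frac{3^{\frac{3}{2}}}{16}\right) = - 247 \left(\frac{3}{16} + \frac{3 \sqrt{3}}{16}\right) = - \frac{741}{16} - \frac{741 \sqrt{3}}{16}$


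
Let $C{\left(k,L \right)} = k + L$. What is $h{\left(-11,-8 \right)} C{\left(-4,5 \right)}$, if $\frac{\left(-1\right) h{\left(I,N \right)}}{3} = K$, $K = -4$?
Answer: $12$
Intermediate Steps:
$C{\left(k,L \right)} = L + k$
$h{\left(I,N \right)} = 12$ ($h{\left(I,N \right)} = \left(-3\right) \left(-4\right) = 12$)
$h{\left(-11,-8 \right)} C{\left(-4,5 \right)} = 12 \left(5 - 4\right) = 12 \cdot 1 = 12$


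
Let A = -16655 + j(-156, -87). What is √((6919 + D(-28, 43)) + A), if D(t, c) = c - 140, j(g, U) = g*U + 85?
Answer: 4*√239 ≈ 61.839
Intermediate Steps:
j(g, U) = 85 + U*g (j(g, U) = U*g + 85 = 85 + U*g)
D(t, c) = -140 + c
A = -2998 (A = -16655 + (85 - 87*(-156)) = -16655 + (85 + 13572) = -16655 + 13657 = -2998)
√((6919 + D(-28, 43)) + A) = √((6919 + (-140 + 43)) - 2998) = √((6919 - 97) - 2998) = √(6822 - 2998) = √3824 = 4*√239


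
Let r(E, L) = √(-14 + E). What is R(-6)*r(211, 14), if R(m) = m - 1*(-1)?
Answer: -5*√197 ≈ -70.178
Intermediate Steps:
R(m) = 1 + m (R(m) = m + 1 = 1 + m)
R(-6)*r(211, 14) = (1 - 6)*√(-14 + 211) = -5*√197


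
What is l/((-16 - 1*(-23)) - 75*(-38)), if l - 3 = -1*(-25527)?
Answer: 25530/2857 ≈ 8.9359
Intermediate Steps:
l = 25530 (l = 3 - 1*(-25527) = 3 + 25527 = 25530)
l/((-16 - 1*(-23)) - 75*(-38)) = 25530/((-16 - 1*(-23)) - 75*(-38)) = 25530/((-16 + 23) + 2850) = 25530/(7 + 2850) = 25530/2857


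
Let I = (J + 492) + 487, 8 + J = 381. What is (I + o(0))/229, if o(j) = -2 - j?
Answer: 1350/229 ≈ 5.8952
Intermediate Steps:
J = 373 (J = -8 + 381 = 373)
I = 1352 (I = (373 + 492) + 487 = 865 + 487 = 1352)
(I + o(0))/229 = (1352 + (-2 - 1*0))/229 = (1352 + (-2 + 0))/229 = (1352 - 2)/229 = (1/229)*1350 = 1350/229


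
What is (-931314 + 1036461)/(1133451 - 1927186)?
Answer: -105147/793735 ≈ -0.13247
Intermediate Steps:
(-931314 + 1036461)/(1133451 - 1927186) = 105147/(-793735) = 105147*(-1/793735) = -105147/793735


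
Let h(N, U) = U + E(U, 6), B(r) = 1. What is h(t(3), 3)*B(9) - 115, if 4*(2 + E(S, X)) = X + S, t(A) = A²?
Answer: -447/4 ≈ -111.75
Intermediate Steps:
E(S, X) = -2 + S/4 + X/4 (E(S, X) = -2 + (X + S)/4 = -2 + (S + X)/4 = -2 + (S/4 + X/4) = -2 + S/4 + X/4)
h(N, U) = -½ + 5*U/4 (h(N, U) = U + (-2 + U/4 + (¼)*6) = U + (-2 + U/4 + 3/2) = U + (-½ + U/4) = -½ + 5*U/4)
h(t(3), 3)*B(9) - 115 = (-½ + (5/4)*3)*1 - 115 = (-½ + 15/4)*1 - 115 = (13/4)*1 - 115 = 13/4 - 115 = -447/4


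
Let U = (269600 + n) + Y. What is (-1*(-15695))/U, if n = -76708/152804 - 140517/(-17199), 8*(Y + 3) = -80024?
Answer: 17627202033/291561073660 ≈ 0.060458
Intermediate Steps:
Y = -10006 (Y = -3 + (⅛)*(-80024) = -3 - 10003 = -10006)
n = 43060382/5615547 (n = -76708*1/152804 - 140517*(-1/17199) = -19177/38201 + 1201/147 = 43060382/5615547 ≈ 7.6681)
U = 1457805368300/5615547 (U = (269600 + 43060382/5615547) - 10006 = 1513994531582/5615547 - 10006 = 1457805368300/5615547 ≈ 2.5960e+5)
(-1*(-15695))/U = (-1*(-15695))/(1457805368300/5615547) = 15695*(5615547/1457805368300) = 17627202033/291561073660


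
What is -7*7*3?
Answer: -147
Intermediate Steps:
-7*7*3 = -49*3 = -147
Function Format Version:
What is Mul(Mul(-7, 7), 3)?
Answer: -147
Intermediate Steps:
Mul(Mul(-7, 7), 3) = Mul(-49, 3) = -147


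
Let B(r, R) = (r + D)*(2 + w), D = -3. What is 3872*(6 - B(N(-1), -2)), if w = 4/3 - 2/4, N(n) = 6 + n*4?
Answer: 102608/3 ≈ 34203.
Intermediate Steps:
N(n) = 6 + 4*n
w = ⅚ (w = 4*(⅓) - 2*¼ = 4/3 - ½ = ⅚ ≈ 0.83333)
B(r, R) = -17/2 + 17*r/6 (B(r, R) = (r - 3)*(2 + ⅚) = (-3 + r)*(17/6) = -17/2 + 17*r/6)
3872*(6 - B(N(-1), -2)) = 3872*(6 - (-17/2 + 17*(6 + 4*(-1))/6)) = 3872*(6 - (-17/2 + 17*(6 - 4)/6)) = 3872*(6 - (-17/2 + (17/6)*2)) = 3872*(6 - (-17/2 + 17/3)) = 3872*(6 - 1*(-17/6)) = 3872*(6 + 17/6) = 3872*(53/6) = 102608/3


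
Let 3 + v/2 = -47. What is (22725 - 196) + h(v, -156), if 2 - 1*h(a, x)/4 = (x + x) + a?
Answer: 24185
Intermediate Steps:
v = -100 (v = -6 + 2*(-47) = -6 - 94 = -100)
h(a, x) = 8 - 8*x - 4*a (h(a, x) = 8 - 4*((x + x) + a) = 8 - 4*(2*x + a) = 8 - 4*(a + 2*x) = 8 + (-8*x - 4*a) = 8 - 8*x - 4*a)
(22725 - 196) + h(v, -156) = (22725 - 196) + (8 - 8*(-156) - 4*(-100)) = 22529 + (8 + 1248 + 400) = 22529 + 1656 = 24185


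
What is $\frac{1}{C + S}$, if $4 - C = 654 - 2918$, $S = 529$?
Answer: $\frac{1}{2797} \approx 0.00035753$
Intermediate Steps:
$C = 2268$ ($C = 4 - \left(654 - 2918\right) = 4 - -2264 = 4 + 2264 = 2268$)
$\frac{1}{C + S} = \frac{1}{2268 + 529} = \frac{1}{2797}$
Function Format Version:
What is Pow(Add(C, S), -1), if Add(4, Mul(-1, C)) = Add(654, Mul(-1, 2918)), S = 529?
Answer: Rational(1, 2797) ≈ 0.00035753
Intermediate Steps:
C = 2268 (C = Add(4, Mul(-1, Add(654, Mul(-1, 2918)))) = Add(4, Mul(-1, Add(654, -2918))) = Add(4, Mul(-1, -2264)) = Add(4, 2264) = 2268)
Pow(Add(C, S), -1) = Pow(Add(2268, 529), -1) = Pow(2797, -1) = Rational(1, 2797)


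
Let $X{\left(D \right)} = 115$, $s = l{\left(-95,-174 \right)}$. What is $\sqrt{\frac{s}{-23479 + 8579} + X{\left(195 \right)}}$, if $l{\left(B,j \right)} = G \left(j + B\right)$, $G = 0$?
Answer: $\sqrt{115} \approx 10.724$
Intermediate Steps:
$l{\left(B,j \right)} = 0$ ($l{\left(B,j \right)} = 0 \left(j + B\right) = 0 \left(B + j\right) = 0$)
$s = 0$
$\sqrt{\frac{s}{-23479 + 8579} + X{\left(195 \right)}} = \sqrt{\frac{0}{-23479 + 8579} + 115} = \sqrt{\frac{0}{-14900} + 115} = \sqrt{0 \left(- \frac{1}{14900}\right) + 115} = \sqrt{0 + 115} = \sqrt{115}$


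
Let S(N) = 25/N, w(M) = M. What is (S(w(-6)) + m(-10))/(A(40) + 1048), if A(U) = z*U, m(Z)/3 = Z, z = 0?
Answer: -205/6288 ≈ -0.032602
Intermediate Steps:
m(Z) = 3*Z
A(U) = 0 (A(U) = 0*U = 0)
(S(w(-6)) + m(-10))/(A(40) + 1048) = (25/(-6) + 3*(-10))/(0 + 1048) = (25*(-⅙) - 30)/1048 = (-25/6 - 30)*(1/1048) = -205/6*1/1048 = -205/6288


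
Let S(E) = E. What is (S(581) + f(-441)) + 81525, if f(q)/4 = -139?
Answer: 81550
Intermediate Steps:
f(q) = -556 (f(q) = 4*(-139) = -556)
(S(581) + f(-441)) + 81525 = (581 - 556) + 81525 = 25 + 81525 = 81550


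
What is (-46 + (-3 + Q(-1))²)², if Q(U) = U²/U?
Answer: 900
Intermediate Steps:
Q(U) = U
(-46 + (-3 + Q(-1))²)² = (-46 + (-3 - 1)²)² = (-46 + (-4)²)² = (-46 + 16)² = (-30)² = 900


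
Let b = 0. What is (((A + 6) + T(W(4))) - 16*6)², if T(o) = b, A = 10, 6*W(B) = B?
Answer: 6400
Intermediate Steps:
W(B) = B/6
T(o) = 0
(((A + 6) + T(W(4))) - 16*6)² = (((10 + 6) + 0) - 16*6)² = ((16 + 0) - 96)² = (16 - 96)² = (-80)² = 6400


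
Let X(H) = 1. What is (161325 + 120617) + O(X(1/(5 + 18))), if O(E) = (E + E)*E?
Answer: 281944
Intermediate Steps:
O(E) = 2*E² (O(E) = (2*E)*E = 2*E²)
(161325 + 120617) + O(X(1/(5 + 18))) = (161325 + 120617) + 2*1² = 281942 + 2*1 = 281942 + 2 = 281944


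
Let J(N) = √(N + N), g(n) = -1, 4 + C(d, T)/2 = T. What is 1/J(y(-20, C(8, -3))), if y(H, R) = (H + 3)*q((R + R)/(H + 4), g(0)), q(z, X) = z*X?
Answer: √238/119 ≈ 0.12964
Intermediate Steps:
C(d, T) = -8 + 2*T
q(z, X) = X*z
y(H, R) = -2*R*(3 + H)/(4 + H) (y(H, R) = (H + 3)*(-(R + R)/(H + 4)) = (3 + H)*(-2*R/(4 + H)) = -2*R*(3 + H)/(4 + H))
J(N) = √2*√N (J(N) = √(2*N) = √2*√N)
1/J(y(-20, C(8, -3))) = 1/(√2*√(-2*(-8 + 2*(-3))*(3 - 20)/(4 - 20))) = 1/(√2*√(-2*(-8 - 6)*(-17)/(-16))) = 1/(√2*√(-2*(-14)*(-1/16)*(-17))) = 1/(√2*√(119/4)) = 1/(√2*(√119/2)) = 1/(√238/2) = √238/119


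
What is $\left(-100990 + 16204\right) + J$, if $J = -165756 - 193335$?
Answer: $-443877$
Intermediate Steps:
$J = -359091$ ($J = -165756 - 193335 = -359091$)
$\left(-100990 + 16204\right) + J = \left(-100990 + 16204\right) - 359091 = -84786 - 359091 = -443877$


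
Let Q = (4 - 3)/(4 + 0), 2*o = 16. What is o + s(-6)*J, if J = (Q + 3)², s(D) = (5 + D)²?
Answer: 297/16 ≈ 18.563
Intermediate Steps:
o = 8 (o = (½)*16 = 8)
Q = ¼ (Q = 1/4 = 1*(¼) = ¼ ≈ 0.25000)
J = 169/16 (J = (¼ + 3)² = (13/4)² = 169/16 ≈ 10.563)
o + s(-6)*J = 8 + (5 - 6)²*(169/16) = 8 + (-1)²*(169/16) = 8 + 1*(169/16) = 8 + 169/16 = 297/16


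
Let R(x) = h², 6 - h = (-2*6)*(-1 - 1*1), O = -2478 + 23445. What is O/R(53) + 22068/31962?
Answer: 37627627/575316 ≈ 65.403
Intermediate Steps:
O = 20967
h = -18 (h = 6 - (-2*6)*(-1 - 1*1) = 6 - (-12)*(-1 - 1) = 6 - (-12)*(-2) = 6 - 1*24 = 6 - 24 = -18)
R(x) = 324 (R(x) = (-18)² = 324)
O/R(53) + 22068/31962 = 20967/324 + 22068/31962 = 20967*(1/324) + 22068*(1/31962) = 6989/108 + 3678/5327 = 37627627/575316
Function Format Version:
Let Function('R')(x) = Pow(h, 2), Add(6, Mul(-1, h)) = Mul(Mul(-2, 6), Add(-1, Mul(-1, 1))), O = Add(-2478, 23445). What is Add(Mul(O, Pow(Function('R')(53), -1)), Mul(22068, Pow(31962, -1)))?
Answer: Rational(37627627, 575316) ≈ 65.403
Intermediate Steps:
O = 20967
h = -18 (h = Add(6, Mul(-1, Mul(Mul(-2, 6), Add(-1, Mul(-1, 1))))) = Add(6, Mul(-1, Mul(-12, Add(-1, -1)))) = Add(6, Mul(-1, Mul(-12, -2))) = Add(6, Mul(-1, 24)) = Add(6, -24) = -18)
Function('R')(x) = 324 (Function('R')(x) = Pow(-18, 2) = 324)
Add(Mul(O, Pow(Function('R')(53), -1)), Mul(22068, Pow(31962, -1))) = Add(Mul(20967, Pow(324, -1)), Mul(22068, Pow(31962, -1))) = Add(Mul(20967, Rational(1, 324)), Mul(22068, Rational(1, 31962))) = Add(Rational(6989, 108), Rational(3678, 5327)) = Rational(37627627, 575316)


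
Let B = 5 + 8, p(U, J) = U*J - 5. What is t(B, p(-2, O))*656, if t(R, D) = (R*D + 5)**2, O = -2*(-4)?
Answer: 47116544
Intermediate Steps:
O = 8
p(U, J) = -5 + J*U (p(U, J) = J*U - 5 = -5 + J*U)
B = 13
t(R, D) = (5 + D*R)**2 (t(R, D) = (D*R + 5)**2 = (5 + D*R)**2)
t(B, p(-2, O))*656 = (5 + (-5 + 8*(-2))*13)**2*656 = (5 + (-5 - 16)*13)**2*656 = (5 - 21*13)**2*656 = (5 - 273)**2*656 = (-268)**2*656 = 71824*656 = 47116544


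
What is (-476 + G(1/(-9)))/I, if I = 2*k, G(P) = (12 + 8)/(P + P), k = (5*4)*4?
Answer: -283/80 ≈ -3.5375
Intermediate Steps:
k = 80 (k = 20*4 = 80)
G(P) = 10/P (G(P) = 20/((2*P)) = 20*(1/(2*P)) = 10/P)
I = 160 (I = 2*80 = 160)
(-476 + G(1/(-9)))/I = (-476 + 10/(1/(-9)))/160 = (-476 + 10/(-⅑))*(1/160) = (-476 + 10*(-9))*(1/160) = (-476 - 90)*(1/160) = -566*1/160 = -283/80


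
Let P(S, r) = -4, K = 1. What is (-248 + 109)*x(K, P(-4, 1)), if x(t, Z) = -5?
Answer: 695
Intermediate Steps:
(-248 + 109)*x(K, P(-4, 1)) = (-248 + 109)*(-5) = -139*(-5) = 695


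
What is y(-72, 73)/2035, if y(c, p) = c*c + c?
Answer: 5112/2035 ≈ 2.5120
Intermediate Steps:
y(c, p) = c + c² (y(c, p) = c² + c = c + c²)
y(-72, 73)/2035 = -72*(1 - 72)/2035 = -72*(-71)*(1/2035) = 5112*(1/2035) = 5112/2035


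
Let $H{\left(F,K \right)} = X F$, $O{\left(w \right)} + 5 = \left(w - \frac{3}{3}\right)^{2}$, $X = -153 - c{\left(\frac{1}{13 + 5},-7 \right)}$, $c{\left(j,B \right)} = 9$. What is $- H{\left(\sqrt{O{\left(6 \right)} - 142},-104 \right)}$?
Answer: $162 i \sqrt{122} \approx 1789.3 i$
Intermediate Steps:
$X = -162$ ($X = -153 - 9 = -162$)
$O{\left(w \right)} = -5 + \left(-1 + w\right)^{2}$ ($O{\left(w \right)} = -5 + \left(w - \frac{3}{3}\right)^{2} = -5 + \left(w - 1\right)^{2} = -5 + \left(-1 + w\right)^{2}$)
$H{\left(F,K \right)} = - 162 F$
$- H{\left(\sqrt{O{\left(6 \right)} - 142},-104 \right)} = - \left(-162\right) \sqrt{\left(-5 + \left(-1 + 6\right)^{2}\right) - 142} = - \left(-162\right) \sqrt{\left(-5 + 5^{2}\right) - 142} = - \left(-162\right) \sqrt{\left(-5 + 25\right) - 142} = - \left(-162\right) \sqrt{20 - 142} = - \left(-162\right) \sqrt{-122} = - \left(-162\right) i \sqrt{122} = 162 i \sqrt{122}$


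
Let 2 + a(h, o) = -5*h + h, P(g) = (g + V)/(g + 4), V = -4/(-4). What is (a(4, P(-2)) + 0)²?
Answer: 324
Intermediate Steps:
V = 1 (V = -4*(-¼) = 1)
P(g) = (1 + g)/(4 + g) (P(g) = (g + 1)/(g + 4) = (1 + g)/(4 + g))
a(h, o) = -2 - 4*h (a(h, o) = -2 + (-5*h + h) = -2 - 4*h)
(a(4, P(-2)) + 0)² = ((-2 - 4*4) + 0)² = ((-2 - 16) + 0)² = (-18 + 0)² = (-18)² = 324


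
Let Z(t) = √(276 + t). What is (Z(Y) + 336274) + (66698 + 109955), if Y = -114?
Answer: 512927 + 9*√2 ≈ 5.1294e+5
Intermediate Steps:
(Z(Y) + 336274) + (66698 + 109955) = (√(276 - 114) + 336274) + (66698 + 109955) = (√162 + 336274) + 176653 = (9*√2 + 336274) + 176653 = (336274 + 9*√2) + 176653 = 512927 + 9*√2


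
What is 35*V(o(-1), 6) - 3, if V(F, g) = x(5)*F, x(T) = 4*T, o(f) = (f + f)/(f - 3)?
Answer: 347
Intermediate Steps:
o(f) = 2*f/(-3 + f) (o(f) = (2*f)/(-3 + f) = 2*f/(-3 + f))
V(F, g) = 20*F (V(F, g) = (4*5)*F = 20*F)
35*V(o(-1), 6) - 3 = 35*(20*(2*(-1)/(-3 - 1))) - 3 = 35*(20*(2*(-1)/(-4))) - 3 = 35*(20*(2*(-1)*(-1/4))) - 3 = 35*(20*(1/2)) - 3 = 35*10 - 3 = 350 - 3 = 347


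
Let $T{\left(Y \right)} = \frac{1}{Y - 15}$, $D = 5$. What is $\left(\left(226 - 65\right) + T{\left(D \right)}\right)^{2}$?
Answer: $\frac{2588881}{100} \approx 25889.0$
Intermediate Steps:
$T{\left(Y \right)} = \frac{1}{-15 + Y}$
$\left(\left(226 - 65\right) + T{\left(D \right)}\right)^{2} = \left(\left(226 - 65\right) + \frac{1}{-15 + 5}\right)^{2} = \left(161 + \frac{1}{-10}\right)^{2} = \left(161 - \frac{1}{10}\right)^{2} = \left(\frac{1609}{10}\right)^{2} = \frac{2588881}{100}$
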